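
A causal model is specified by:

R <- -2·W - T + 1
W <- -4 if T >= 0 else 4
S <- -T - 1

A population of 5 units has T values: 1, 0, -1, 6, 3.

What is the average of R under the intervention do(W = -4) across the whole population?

Under do(W=-4), W's equation is replaced by W=-4 for every unit. Per-unit R: 8, 9, 10, 3, 6. Mean = 7.2.

7.2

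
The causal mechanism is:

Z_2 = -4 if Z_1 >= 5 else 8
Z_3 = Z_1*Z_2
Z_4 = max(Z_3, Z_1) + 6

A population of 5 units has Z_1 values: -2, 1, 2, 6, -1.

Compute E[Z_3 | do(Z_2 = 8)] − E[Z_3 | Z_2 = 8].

Under do(Z_2=8), Z_2's equation is replaced by Z_2=8 for every unit. Per-unit Z_3: -16, 8, 16, 48, -8. Mean = 9.6.
Conditioning on Z_2=8 selects the 4 unit(s) with Z_1 ∈ {-2, 1, 2, -1}. Their Z_3 values: -16, 8, 16, -8. Mean = 0.
Difference = 9.6 − 0 = 9.6.

9.6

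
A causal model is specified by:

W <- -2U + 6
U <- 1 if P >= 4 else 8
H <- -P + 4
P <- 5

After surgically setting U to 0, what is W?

6

The intervention breaks the incoming arrows to U: U <- 1 if P >= 4 else 8 no longer applies, and U = 0.
W = -2U + 6  [with U=0]  = 6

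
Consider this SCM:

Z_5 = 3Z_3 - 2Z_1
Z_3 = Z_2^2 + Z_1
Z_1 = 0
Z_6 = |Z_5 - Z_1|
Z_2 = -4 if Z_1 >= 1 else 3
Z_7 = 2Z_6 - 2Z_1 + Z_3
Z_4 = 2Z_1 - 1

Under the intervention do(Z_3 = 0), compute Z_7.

The intervention breaks the incoming arrows to Z_3: Z_3 = Z_2^2 + Z_1 no longer applies, and Z_3 = 0.
Z_5 = 3Z_3 - 2Z_1  [with Z_3=0, Z_1=0]  = 0
Z_6 = |Z_5 - Z_1|  [with Z_5=0, Z_1=0]  = 0
Z_7 = 2Z_6 - 2Z_1 + Z_3  [with Z_6=0, Z_1=0, Z_3=0]  = 0

0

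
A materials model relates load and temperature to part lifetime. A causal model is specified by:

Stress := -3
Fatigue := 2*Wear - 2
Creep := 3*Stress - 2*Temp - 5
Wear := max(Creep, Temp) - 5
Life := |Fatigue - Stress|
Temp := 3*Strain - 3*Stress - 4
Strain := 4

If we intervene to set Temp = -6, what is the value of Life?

13

The intervention breaks the incoming arrows to Temp: Temp := 3*Strain - 3*Stress - 4 no longer applies, and Temp = -6.
Creep = 3*Stress - 2*Temp - 5  [with Stress=-3, Temp=-6]  = -2
Wear = max(Creep, Temp) - 5  [with Creep=-2, Temp=-6]  = -7
Fatigue = 2*Wear - 2  [with Wear=-7]  = -16
Life = |Fatigue - Stress|  [with Fatigue=-16, Stress=-3]  = 13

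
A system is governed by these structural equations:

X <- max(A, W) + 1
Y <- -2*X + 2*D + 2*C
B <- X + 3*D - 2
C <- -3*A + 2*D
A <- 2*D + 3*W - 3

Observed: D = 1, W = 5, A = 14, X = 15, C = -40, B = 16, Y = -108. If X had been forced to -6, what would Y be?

The intervention breaks the incoming arrows to X: X <- max(A, W) + 1 no longer applies, and X = -6.
A = 2*D + 3*W - 3  [with D=1, W=5]  = 14
C = -3*A + 2*D  [with A=14, D=1]  = -40
Y = -2*X + 2*D + 2*C  [with X=-6, D=1, C=-40]  = -66

-66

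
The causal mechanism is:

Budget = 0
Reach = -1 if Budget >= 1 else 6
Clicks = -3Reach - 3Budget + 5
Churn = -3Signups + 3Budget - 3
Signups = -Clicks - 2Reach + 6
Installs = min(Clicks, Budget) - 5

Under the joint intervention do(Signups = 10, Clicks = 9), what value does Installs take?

Under do(Signups = 10, Clicks = 9), each intervened variable's structural equation is replaced by its fixed value.
Installs = min(Clicks, Budget) - 5  [with Clicks=9, Budget=0]  = -5

-5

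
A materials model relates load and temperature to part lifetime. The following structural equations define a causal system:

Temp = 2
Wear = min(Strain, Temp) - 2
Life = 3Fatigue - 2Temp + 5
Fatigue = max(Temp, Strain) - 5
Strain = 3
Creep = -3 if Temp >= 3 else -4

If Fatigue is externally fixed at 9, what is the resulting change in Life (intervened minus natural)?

The intervention breaks the incoming arrows to Fatigue: Fatigue = max(Temp, Strain) - 5 no longer applies, and Fatigue = 9.
Life = 3Fatigue - 2Temp + 5  [with Fatigue=9, Temp=2]  = 28
Without intervention: Fatigue = max(Temp, Strain) - 5  [with Temp=2, Strain=3]  = -2; Life = 3Fatigue - 2Temp + 5  [with Fatigue=-2, Temp=2]  = -5.
Change = 28 − (-5) = 33.

33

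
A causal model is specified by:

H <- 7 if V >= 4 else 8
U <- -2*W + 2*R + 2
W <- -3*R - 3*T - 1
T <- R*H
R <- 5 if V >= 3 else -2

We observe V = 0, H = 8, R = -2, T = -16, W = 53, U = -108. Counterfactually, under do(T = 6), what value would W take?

-13

Intervening sets T = 6 and removes its equation (T <- R*H).
R = 5 if V >= 3 else -2  [with V=0]  = -2
W = -3*R - 3*T - 1  [with R=-2, T=6]  = -13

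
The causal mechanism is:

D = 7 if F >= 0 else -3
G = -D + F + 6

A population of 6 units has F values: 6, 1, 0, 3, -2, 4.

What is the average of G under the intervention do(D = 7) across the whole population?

do(D=7) breaks D's dependence on F. With D=7 fixed, G across the units is 5, 0, -1, 2, -3, 3, mean 1.

1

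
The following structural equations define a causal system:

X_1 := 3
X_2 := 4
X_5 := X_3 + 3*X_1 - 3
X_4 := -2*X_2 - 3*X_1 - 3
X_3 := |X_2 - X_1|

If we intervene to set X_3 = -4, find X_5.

2

do(X_3=-4) replaces the equation X_3 := |X_2 - X_1| with the constant X_3 = -4.
X_5 = X_3 + 3*X_1 - 3  [with X_3=-4, X_1=3]  = 2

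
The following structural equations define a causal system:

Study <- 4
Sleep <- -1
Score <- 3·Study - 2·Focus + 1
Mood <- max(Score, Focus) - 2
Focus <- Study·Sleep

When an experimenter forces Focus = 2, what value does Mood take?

7

do(Focus=2) replaces the equation Focus <- Study·Sleep with the constant Focus = 2.
Score = 3·Study - 2·Focus + 1  [with Study=4, Focus=2]  = 9
Mood = max(Score, Focus) - 2  [with Score=9, Focus=2]  = 7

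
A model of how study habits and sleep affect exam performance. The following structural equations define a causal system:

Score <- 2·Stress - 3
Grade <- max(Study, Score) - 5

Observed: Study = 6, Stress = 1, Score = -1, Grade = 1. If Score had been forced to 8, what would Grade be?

3

The intervention breaks the incoming arrows to Score: Score <- 2·Stress - 3 no longer applies, and Score = 8.
Grade = max(Study, Score) - 5  [with Study=6, Score=8]  = 3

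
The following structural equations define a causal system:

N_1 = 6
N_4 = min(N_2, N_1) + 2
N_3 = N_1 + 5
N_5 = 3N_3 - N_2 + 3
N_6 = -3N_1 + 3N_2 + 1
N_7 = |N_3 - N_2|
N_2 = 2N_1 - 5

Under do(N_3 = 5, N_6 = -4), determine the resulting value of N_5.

The joint intervention fixes N_3 = 5, N_6 = -4, removing each variable's own equation.
N_2 = 2N_1 - 5  [with N_1=6]  = 7
N_5 = 3N_3 - N_2 + 3  [with N_3=5, N_2=7]  = 11

11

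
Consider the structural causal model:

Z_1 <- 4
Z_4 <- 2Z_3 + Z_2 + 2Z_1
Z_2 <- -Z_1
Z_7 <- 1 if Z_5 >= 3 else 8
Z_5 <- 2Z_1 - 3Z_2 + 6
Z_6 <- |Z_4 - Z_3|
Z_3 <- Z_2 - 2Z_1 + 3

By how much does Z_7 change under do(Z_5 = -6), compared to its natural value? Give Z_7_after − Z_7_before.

Under do(Z_5=-6), the mechanism Z_5 <- 2Z_1 - 3Z_2 + 6 is discarded; Z_5 is fixed at -6.
Z_7 = 1 if Z_5 >= 3 else 8  [with Z_5=-6]  = 8
Without intervention: Z_2 = -Z_1  [with Z_1=4]  = -4; Z_5 = 2Z_1 - 3Z_2 + 6  [with Z_1=4, Z_2=-4]  = 26; Z_7 = 1 if Z_5 >= 3 else 8  [with Z_5=26]  = 1.
Change = 8 − 1 = 7.

7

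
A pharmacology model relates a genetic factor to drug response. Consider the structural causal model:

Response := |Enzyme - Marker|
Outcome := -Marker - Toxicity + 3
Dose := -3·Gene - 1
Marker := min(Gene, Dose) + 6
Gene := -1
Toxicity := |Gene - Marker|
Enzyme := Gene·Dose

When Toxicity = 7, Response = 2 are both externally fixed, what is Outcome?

-9

Setting Toxicity = 7, Response = 2 by intervention discards those variables' equations.
Dose = -3·Gene - 1  [with Gene=-1]  = 2
Marker = min(Gene, Dose) + 6  [with Gene=-1, Dose=2]  = 5
Outcome = -Marker - Toxicity + 3  [with Marker=5, Toxicity=7]  = -9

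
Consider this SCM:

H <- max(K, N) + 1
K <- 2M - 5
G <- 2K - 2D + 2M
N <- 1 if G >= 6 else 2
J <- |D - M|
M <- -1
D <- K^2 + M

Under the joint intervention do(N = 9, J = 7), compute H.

10

Under do(N = 9, J = 7), each intervened variable's structural equation is replaced by its fixed value.
K = 2M - 5  [with M=-1]  = -7
H = max(K, N) + 1  [with K=-7, N=9]  = 10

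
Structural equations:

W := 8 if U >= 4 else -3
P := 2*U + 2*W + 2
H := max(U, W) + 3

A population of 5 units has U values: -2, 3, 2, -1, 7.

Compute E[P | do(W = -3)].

Under do(W=-3), W's equation is replaced by W=-3 for every unit. Per-unit P: -8, 2, 0, -6, 10. Mean = -0.4.

-0.4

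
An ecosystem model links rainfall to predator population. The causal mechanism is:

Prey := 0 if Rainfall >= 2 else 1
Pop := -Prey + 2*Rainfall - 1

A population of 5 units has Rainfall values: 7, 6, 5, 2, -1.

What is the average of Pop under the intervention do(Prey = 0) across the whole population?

6.6

do(Prey=0) breaks Prey's dependence on Rainfall. With Prey=0 fixed, Pop across the units is 13, 11, 9, 3, -3, mean 6.6.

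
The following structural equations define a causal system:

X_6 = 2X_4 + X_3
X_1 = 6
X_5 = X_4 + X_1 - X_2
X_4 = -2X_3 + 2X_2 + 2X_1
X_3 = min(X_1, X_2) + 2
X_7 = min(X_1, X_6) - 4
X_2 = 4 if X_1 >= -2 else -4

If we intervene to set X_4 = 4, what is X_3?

6

Under do(X_4=4), the mechanism X_4 = -2X_3 + 2X_2 + 2X_1 is discarded; X_4 is fixed at 4.
Since X_3 is not a descendant of the intervened variable, it is unaffected.
X_2 = 4 if X_1 >= -2 else -4  [with X_1=6]  = 4
X_3 = min(X_1, X_2) + 2  [with X_1=6, X_2=4]  = 6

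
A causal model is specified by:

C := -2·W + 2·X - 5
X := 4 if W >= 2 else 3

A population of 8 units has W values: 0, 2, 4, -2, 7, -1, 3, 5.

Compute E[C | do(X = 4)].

-1.5

do(X=4) breaks X's dependence on W. With X=4 fixed, C across the units is 3, -1, -5, 7, -11, 5, -3, -7, mean -1.5.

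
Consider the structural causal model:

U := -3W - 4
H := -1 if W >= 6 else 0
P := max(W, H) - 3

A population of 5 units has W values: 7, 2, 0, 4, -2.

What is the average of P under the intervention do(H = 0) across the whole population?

The intervention sets H=0 in all 5 units regardless of W. Recomputing P per unit gives 4, -1, -3, 1, -3; average -0.4.

-0.4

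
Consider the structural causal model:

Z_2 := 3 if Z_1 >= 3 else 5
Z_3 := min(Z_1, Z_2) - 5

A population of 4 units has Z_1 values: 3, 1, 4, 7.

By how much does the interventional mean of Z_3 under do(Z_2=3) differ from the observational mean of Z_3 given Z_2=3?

Under do(Z_2=3), Z_2's equation is replaced by Z_2=3 for every unit. Per-unit Z_3: -2, -4, -2, -2. Mean = -2.5.
Conditioning on Z_2=3 selects the 3 unit(s) with Z_1 ∈ {3, 4, 7}. Their Z_3 values: -2, -2, -2. Mean = -2.
Difference = -2.5 − (-2) = -0.5.

-0.5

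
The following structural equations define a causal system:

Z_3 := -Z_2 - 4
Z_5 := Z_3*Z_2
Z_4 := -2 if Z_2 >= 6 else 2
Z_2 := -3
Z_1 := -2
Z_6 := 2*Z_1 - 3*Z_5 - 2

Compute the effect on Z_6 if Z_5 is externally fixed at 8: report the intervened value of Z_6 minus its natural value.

-15

The intervention breaks the incoming arrows to Z_5: Z_5 := Z_3*Z_2 no longer applies, and Z_5 = 8.
Z_6 = 2*Z_1 - 3*Z_5 - 2  [with Z_1=-2, Z_5=8]  = -30
Without intervention: Z_3 = -Z_2 - 4  [with Z_2=-3]  = -1; Z_5 = Z_3*Z_2  [with Z_3=-1, Z_2=-3]  = 3; Z_6 = 2*Z_1 - 3*Z_5 - 2  [with Z_1=-2, Z_5=3]  = -15.
Change = -30 − (-15) = -15.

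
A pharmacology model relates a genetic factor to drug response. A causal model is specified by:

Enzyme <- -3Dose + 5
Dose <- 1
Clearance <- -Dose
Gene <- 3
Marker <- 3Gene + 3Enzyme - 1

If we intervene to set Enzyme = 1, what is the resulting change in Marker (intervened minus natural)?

-3

The intervention breaks the incoming arrows to Enzyme: Enzyme <- -3Dose + 5 no longer applies, and Enzyme = 1.
Marker = 3Gene + 3Enzyme - 1  [with Gene=3, Enzyme=1]  = 11
Without intervention: Enzyme = -3Dose + 5  [with Dose=1]  = 2; Marker = 3Gene + 3Enzyme - 1  [with Gene=3, Enzyme=2]  = 14.
Change = 11 − 14 = -3.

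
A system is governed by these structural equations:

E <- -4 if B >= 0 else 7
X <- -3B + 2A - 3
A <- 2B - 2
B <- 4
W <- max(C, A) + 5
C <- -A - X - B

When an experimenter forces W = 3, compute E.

-4

The intervention breaks the incoming arrows to W: W <- max(C, A) + 5 no longer applies, and W = 3.
Since E is not a descendant of the intervened variable, it is unaffected.
E = -4 if B >= 0 else 7  [with B=4]  = -4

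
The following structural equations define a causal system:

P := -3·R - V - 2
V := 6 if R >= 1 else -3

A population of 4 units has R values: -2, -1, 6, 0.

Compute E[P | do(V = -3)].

do(V=-3) breaks V's dependence on R. With V=-3 fixed, P across the units is 7, 4, -17, 1, mean -1.25.

-1.25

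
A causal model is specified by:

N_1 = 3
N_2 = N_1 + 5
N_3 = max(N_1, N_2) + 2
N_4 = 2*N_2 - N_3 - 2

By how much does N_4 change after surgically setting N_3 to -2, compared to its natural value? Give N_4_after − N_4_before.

12

The intervention breaks the incoming arrows to N_3: N_3 = max(N_1, N_2) + 2 no longer applies, and N_3 = -2.
N_2 = N_1 + 5  [with N_1=3]  = 8
N_4 = 2*N_2 - N_3 - 2  [with N_2=8, N_3=-2]  = 16
Without intervention: N_2 = N_1 + 5  [with N_1=3]  = 8; N_3 = max(N_1, N_2) + 2  [with N_1=3, N_2=8]  = 10; N_4 = 2*N_2 - N_3 - 2  [with N_2=8, N_3=10]  = 4.
Change = 16 − 4 = 12.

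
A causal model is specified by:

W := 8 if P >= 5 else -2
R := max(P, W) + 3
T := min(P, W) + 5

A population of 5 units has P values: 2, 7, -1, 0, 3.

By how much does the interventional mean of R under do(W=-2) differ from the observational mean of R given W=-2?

1.2

Under do(W=-2), W's equation is replaced by W=-2 for every unit. Per-unit R: 5, 10, 2, 3, 6. Mean = 5.2.
E[R|W=-2] averages over only the 4 units with W=-2 (P = 2, -1, 0, 3): R = 5, 2, 3, 6, mean 4.
Difference = 5.2 − 4 = 1.2.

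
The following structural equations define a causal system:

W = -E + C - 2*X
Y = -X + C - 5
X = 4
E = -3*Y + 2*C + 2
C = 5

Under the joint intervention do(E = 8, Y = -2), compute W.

-11

The joint intervention fixes E = 8, Y = -2, removing each variable's own equation.
W = -E + C - 2*X  [with E=8, C=5, X=4]  = -11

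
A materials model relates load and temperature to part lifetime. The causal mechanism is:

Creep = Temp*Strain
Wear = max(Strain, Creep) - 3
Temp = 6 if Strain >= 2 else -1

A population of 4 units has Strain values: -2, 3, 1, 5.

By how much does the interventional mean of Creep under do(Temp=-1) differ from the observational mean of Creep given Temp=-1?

do(Temp=-1) breaks Temp's dependence on Strain. With Temp=-1 fixed, Creep across the units is 2, -3, -1, -5, mean -1.75.
Conditioning on Temp=-1 selects the 2 unit(s) with Strain ∈ {-2, 1}. Their Creep values: 2, -1. Mean = 0.5.
Difference = -1.75 − 0.5 = -2.25.

-2.25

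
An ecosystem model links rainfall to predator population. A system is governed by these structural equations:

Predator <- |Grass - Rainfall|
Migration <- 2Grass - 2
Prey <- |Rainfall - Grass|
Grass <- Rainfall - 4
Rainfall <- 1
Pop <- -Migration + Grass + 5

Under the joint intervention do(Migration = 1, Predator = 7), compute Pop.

Setting Migration = 1, Predator = 7 by intervention discards those variables' equations.
Grass = Rainfall - 4  [with Rainfall=1]  = -3
Pop = -Migration + Grass + 5  [with Migration=1, Grass=-3]  = 1

1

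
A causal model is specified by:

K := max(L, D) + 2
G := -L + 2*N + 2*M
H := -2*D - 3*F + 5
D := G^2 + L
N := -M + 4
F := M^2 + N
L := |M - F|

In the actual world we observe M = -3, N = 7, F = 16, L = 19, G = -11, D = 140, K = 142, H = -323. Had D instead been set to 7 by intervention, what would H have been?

Intervening sets D = 7 and removes its equation (D := G^2 + L).
N = -M + 4  [with M=-3]  = 7
F = M^2 + N  [with M=-3, N=7]  = 16
H = -2*D - 3*F + 5  [with D=7, F=16]  = -57

-57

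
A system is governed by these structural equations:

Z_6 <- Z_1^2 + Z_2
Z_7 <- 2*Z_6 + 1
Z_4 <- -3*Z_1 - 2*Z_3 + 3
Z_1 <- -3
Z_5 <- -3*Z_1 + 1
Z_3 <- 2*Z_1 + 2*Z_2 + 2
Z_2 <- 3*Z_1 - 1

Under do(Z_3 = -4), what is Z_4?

20

The intervention breaks the incoming arrows to Z_3: Z_3 <- 2*Z_1 + 2*Z_2 + 2 no longer applies, and Z_3 = -4.
Z_4 = -3*Z_1 - 2*Z_3 + 3  [with Z_1=-3, Z_3=-4]  = 20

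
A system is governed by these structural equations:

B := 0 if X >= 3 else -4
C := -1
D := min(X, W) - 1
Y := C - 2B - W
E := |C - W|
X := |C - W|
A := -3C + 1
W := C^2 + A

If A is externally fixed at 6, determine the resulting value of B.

0

Under do(A=6), the mechanism A := -3C + 1 is discarded; A is fixed at 6.
W = C^2 + A  [with C=-1, A=6]  = 7
X = |C - W|  [with C=-1, W=7]  = 8
B = 0 if X >= 3 else -4  [with X=8]  = 0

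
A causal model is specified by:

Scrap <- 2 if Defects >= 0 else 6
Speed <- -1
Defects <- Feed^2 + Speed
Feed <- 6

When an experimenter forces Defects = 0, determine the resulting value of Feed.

Under do(Defects=0), the mechanism Defects <- Feed^2 + Speed is discarded; Defects is fixed at 0.
Since Feed is not a descendant of the intervened variable, it is unaffected.

6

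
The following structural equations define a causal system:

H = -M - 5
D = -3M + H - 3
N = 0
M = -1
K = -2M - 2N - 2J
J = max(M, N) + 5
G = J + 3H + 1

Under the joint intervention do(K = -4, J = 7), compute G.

Under do(K = -4, J = 7), each intervened variable's structural equation is replaced by its fixed value.
H = -M - 5  [with M=-1]  = -4
G = J + 3H + 1  [with J=7, H=-4]  = -4

-4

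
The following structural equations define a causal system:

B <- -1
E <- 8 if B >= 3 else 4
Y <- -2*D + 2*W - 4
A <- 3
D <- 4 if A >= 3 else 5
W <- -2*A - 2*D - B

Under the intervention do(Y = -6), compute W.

-13

The intervention breaks the incoming arrows to Y: Y <- -2*D + 2*W - 4 no longer applies, and Y = -6.
Since W is not a descendant of the intervened variable, it is unaffected.
D = 4 if A >= 3 else 5  [with A=3]  = 4
W = -2*A - 2*D - B  [with A=3, D=4, B=-1]  = -13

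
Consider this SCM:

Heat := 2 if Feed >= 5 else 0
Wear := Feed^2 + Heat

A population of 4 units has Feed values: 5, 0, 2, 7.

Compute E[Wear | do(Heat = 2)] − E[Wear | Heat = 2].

-17.5

The intervention sets Heat=2 in all 4 units regardless of Feed. Recomputing Wear per unit gives 27, 2, 6, 51; average 21.5.
Observing Heat=2 restricts to units where Heat's equation naturally yields 2: Feed ∈ {5, 7}. In that subpopulation Wear = 27, 51, mean 39.
Difference = 21.5 − 39 = -17.5.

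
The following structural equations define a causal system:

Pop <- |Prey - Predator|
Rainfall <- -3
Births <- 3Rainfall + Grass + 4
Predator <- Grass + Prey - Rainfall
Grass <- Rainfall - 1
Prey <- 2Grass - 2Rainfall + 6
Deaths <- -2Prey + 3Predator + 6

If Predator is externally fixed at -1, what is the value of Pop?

The intervention breaks the incoming arrows to Predator: Predator <- Grass + Prey - Rainfall no longer applies, and Predator = -1.
Grass = Rainfall - 1  [with Rainfall=-3]  = -4
Prey = 2Grass - 2Rainfall + 6  [with Grass=-4, Rainfall=-3]  = 4
Pop = |Prey - Predator|  [with Prey=4, Predator=-1]  = 5

5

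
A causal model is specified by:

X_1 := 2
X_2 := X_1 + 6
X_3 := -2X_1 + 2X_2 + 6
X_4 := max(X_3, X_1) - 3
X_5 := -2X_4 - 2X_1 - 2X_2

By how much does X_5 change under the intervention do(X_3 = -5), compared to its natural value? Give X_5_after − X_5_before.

do(X_3=-5) replaces the equation X_3 := -2X_1 + 2X_2 + 6 with the constant X_3 = -5.
X_2 = X_1 + 6  [with X_1=2]  = 8
X_4 = max(X_3, X_1) - 3  [with X_3=-5, X_1=2]  = -1
X_5 = -2X_4 - 2X_1 - 2X_2  [with X_4=-1, X_1=2, X_2=8]  = -18
Without intervention: X_2 = X_1 + 6  [with X_1=2]  = 8; X_3 = -2X_1 + 2X_2 + 6  [with X_1=2, X_2=8]  = 18; X_4 = max(X_3, X_1) - 3  [with X_3=18, X_1=2]  = 15; X_5 = -2X_4 - 2X_1 - 2X_2  [with X_4=15, X_1=2, X_2=8]  = -50.
Change = -18 − (-50) = 32.

32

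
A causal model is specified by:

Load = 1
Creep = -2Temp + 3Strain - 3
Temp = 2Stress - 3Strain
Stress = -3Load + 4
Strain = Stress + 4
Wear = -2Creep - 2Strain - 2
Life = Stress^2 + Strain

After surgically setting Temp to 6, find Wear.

Under do(Temp=6), the mechanism Temp = 2Stress - 3Strain is discarded; Temp is fixed at 6.
Stress = -3Load + 4  [with Load=1]  = 1
Strain = Stress + 4  [with Stress=1]  = 5
Creep = -2Temp + 3Strain - 3  [with Temp=6, Strain=5]  = 0
Wear = -2Creep - 2Strain - 2  [with Creep=0, Strain=5]  = -12

-12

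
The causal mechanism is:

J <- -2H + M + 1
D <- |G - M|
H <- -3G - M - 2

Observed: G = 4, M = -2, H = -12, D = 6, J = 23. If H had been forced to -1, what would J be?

1

do(H=-1) replaces the equation H <- -3G - M - 2 with the constant H = -1.
J = -2H + M + 1  [with H=-1, M=-2]  = 1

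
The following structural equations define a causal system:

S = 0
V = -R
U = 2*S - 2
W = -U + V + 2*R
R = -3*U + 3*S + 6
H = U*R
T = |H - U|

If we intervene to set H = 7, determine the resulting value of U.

The intervention breaks the incoming arrows to H: H = U*R no longer applies, and H = 7.
Since U is not a descendant of the intervened variable, it is unaffected.
U = 2*S - 2  [with S=0]  = -2

-2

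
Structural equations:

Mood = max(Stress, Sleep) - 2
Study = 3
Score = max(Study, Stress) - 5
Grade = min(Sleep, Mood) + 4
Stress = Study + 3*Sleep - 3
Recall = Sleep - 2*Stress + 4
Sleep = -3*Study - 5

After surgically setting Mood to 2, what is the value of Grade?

Under do(Mood=2), the mechanism Mood = max(Stress, Sleep) - 2 is discarded; Mood is fixed at 2.
Sleep = -3*Study - 5  [with Study=3]  = -14
Grade = min(Sleep, Mood) + 4  [with Sleep=-14, Mood=2]  = -10

-10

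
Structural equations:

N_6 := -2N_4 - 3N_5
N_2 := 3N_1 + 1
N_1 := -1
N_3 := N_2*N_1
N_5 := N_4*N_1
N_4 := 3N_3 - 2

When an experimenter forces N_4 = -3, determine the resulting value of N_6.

-3

Under do(N_4=-3), the mechanism N_4 := 3N_3 - 2 is discarded; N_4 is fixed at -3.
N_5 = N_4*N_1  [with N_4=-3, N_1=-1]  = 3
N_6 = -2N_4 - 3N_5  [with N_4=-3, N_5=3]  = -3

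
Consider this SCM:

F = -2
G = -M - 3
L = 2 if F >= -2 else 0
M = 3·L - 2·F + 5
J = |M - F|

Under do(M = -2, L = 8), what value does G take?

-1

Setting M = -2, L = 8 by intervention discards those variables' equations.
G = -M - 3  [with M=-2]  = -1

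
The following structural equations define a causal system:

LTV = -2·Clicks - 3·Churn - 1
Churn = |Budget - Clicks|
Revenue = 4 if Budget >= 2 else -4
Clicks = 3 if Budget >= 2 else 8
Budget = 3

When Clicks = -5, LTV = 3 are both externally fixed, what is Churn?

8

Under do(Clicks = -5, LTV = 3), each intervened variable's structural equation is replaced by its fixed value.
Churn = |Budget - Clicks|  [with Budget=3, Clicks=-5]  = 8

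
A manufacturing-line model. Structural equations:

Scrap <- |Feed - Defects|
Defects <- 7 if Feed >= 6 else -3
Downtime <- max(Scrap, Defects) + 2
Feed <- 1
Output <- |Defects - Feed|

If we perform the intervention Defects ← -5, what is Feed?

1

Under do(Defects=-5), the mechanism Defects <- 7 if Feed >= 6 else -3 is discarded; Defects is fixed at -5.
Feed is not downstream of the intervention, so its value is determined by the original equations.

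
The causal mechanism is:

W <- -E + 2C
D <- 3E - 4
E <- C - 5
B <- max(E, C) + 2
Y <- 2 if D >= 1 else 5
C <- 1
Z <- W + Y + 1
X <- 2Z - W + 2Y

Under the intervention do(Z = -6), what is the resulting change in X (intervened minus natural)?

do(Z=-6) replaces the equation Z <- W + Y + 1 with the constant Z = -6.
E = C - 5  [with C=1]  = -4
W = -E + 2C  [with E=-4, C=1]  = 6
D = 3E - 4  [with E=-4]  = -16
Y = 2 if D >= 1 else 5  [with D=-16]  = 5
X = 2Z - W + 2Y  [with Z=-6, W=6, Y=5]  = -8
Without intervention: E = C - 5  [with C=1]  = -4; W = -E + 2C  [with E=-4, C=1]  = 6; D = 3E - 4  [with E=-4]  = -16; Y = 2 if D >= 1 else 5  [with D=-16]  = 5; Z = W + Y + 1  [with W=6, Y=5]  = 12; X = 2Z - W + 2Y  [with Z=12, W=6, Y=5]  = 28.
Change = -8 − 28 = -36.

-36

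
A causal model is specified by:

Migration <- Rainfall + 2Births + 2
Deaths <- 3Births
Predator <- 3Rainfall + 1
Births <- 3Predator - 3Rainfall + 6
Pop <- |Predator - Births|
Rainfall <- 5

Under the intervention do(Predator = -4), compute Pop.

Under do(Predator=-4), the mechanism Predator <- 3Rainfall + 1 is discarded; Predator is fixed at -4.
Births = 3Predator - 3Rainfall + 6  [with Predator=-4, Rainfall=5]  = -21
Pop = |Predator - Births|  [with Predator=-4, Births=-21]  = 17

17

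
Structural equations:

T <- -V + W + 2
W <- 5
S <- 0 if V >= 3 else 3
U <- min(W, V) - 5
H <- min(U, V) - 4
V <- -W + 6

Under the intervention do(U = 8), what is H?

-3

do(U=8) replaces the equation U <- min(W, V) - 5 with the constant U = 8.
V = -W + 6  [with W=5]  = 1
H = min(U, V) - 4  [with U=8, V=1]  = -3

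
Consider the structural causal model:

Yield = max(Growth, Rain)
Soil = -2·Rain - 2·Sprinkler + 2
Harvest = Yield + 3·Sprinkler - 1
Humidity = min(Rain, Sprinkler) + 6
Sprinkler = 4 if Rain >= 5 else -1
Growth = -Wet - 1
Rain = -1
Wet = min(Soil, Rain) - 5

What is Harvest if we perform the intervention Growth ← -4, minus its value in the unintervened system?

-6

do(Growth=-4) replaces the equation Growth = -Wet - 1 with the constant Growth = -4.
Sprinkler = 4 if Rain >= 5 else -1  [with Rain=-1]  = -1
Yield = max(Growth, Rain)  [with Growth=-4, Rain=-1]  = -1
Harvest = Yield + 3·Sprinkler - 1  [with Yield=-1, Sprinkler=-1]  = -5
Without intervention: Sprinkler = 4 if Rain >= 5 else -1  [with Rain=-1]  = -1; Soil = -2·Rain - 2·Sprinkler + 2  [with Rain=-1, Sprinkler=-1]  = 6; Wet = min(Soil, Rain) - 5  [with Soil=6, Rain=-1]  = -6; Growth = -Wet - 1  [with Wet=-6]  = 5; Yield = max(Growth, Rain)  [with Growth=5, Rain=-1]  = 5; Harvest = Yield + 3·Sprinkler - 1  [with Yield=5, Sprinkler=-1]  = 1.
Change = -5 − 1 = -6.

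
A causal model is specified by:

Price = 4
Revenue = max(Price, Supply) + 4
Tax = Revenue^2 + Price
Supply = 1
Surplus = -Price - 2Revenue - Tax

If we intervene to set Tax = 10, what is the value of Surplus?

-30

Intervening sets Tax = 10 and removes its equation (Tax = Revenue^2 + Price).
Revenue = max(Price, Supply) + 4  [with Price=4, Supply=1]  = 8
Surplus = -Price - 2Revenue - Tax  [with Price=4, Revenue=8, Tax=10]  = -30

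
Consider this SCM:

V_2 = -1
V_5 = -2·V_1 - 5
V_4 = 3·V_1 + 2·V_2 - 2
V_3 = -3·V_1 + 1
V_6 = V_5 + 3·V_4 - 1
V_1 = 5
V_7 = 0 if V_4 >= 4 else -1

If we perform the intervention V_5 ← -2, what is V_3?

-14

do(V_5=-2) replaces the equation V_5 = -2·V_1 - 5 with the constant V_5 = -2.
V_3 is not downstream of the intervention, so its value is determined by the original equations.
V_3 = -3·V_1 + 1  [with V_1=5]  = -14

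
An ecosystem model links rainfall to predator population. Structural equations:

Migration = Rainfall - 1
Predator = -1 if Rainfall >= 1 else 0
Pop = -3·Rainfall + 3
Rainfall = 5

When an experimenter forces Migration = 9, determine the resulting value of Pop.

-12

The intervention breaks the incoming arrows to Migration: Migration = Rainfall - 1 no longer applies, and Migration = 9.
Pop is not downstream of the intervention, so its value is determined by the original equations.
Pop = -3·Rainfall + 3  [with Rainfall=5]  = -12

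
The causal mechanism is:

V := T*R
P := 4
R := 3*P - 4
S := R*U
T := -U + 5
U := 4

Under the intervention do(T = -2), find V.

-16

Intervening sets T = -2 and removes its equation (T := -U + 5).
R = 3*P - 4  [with P=4]  = 8
V = T*R  [with T=-2, R=8]  = -16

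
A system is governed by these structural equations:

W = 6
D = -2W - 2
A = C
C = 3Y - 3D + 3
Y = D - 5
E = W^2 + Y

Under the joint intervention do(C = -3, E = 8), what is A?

-3

The joint intervention fixes C = -3, E = 8, removing each variable's own equation.
A = C  [with C=-3]  = -3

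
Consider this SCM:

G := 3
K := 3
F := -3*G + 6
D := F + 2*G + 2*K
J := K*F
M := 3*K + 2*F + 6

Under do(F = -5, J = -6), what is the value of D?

7

The joint intervention fixes F = -5, J = -6, removing each variable's own equation.
D = F + 2*G + 2*K  [with F=-5, G=3, K=3]  = 7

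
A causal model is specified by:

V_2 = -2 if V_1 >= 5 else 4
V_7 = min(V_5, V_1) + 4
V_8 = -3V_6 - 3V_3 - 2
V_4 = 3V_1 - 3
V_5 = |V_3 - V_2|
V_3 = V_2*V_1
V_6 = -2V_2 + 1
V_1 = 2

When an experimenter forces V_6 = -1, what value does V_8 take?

-23

Intervening sets V_6 = -1 and removes its equation (V_6 = -2V_2 + 1).
V_2 = -2 if V_1 >= 5 else 4  [with V_1=2]  = 4
V_3 = V_2*V_1  [with V_2=4, V_1=2]  = 8
V_8 = -3V_6 - 3V_3 - 2  [with V_6=-1, V_3=8]  = -23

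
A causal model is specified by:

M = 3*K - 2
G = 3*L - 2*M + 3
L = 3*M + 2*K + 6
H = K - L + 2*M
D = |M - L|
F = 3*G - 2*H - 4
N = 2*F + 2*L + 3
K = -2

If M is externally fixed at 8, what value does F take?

215

Under do(M=8), the mechanism M = 3*K - 2 is discarded; M is fixed at 8.
L = 3*M + 2*K + 6  [with M=8, K=-2]  = 26
H = K - L + 2*M  [with K=-2, L=26, M=8]  = -12
G = 3*L - 2*M + 3  [with L=26, M=8]  = 65
F = 3*G - 2*H - 4  [with G=65, H=-12]  = 215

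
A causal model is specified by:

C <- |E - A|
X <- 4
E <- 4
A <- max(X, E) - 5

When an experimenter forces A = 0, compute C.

4

The intervention breaks the incoming arrows to A: A <- max(X, E) - 5 no longer applies, and A = 0.
C = |E - A|  [with E=4, A=0]  = 4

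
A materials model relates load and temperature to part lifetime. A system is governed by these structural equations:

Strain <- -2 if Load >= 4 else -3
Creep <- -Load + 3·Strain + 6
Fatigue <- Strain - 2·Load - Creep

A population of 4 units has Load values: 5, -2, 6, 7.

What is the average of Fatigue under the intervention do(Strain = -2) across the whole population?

Under do(Strain=-2), Strain's equation is replaced by Strain=-2 for every unit. Per-unit Fatigue: -7, 0, -8, -9. Mean = -6.

-6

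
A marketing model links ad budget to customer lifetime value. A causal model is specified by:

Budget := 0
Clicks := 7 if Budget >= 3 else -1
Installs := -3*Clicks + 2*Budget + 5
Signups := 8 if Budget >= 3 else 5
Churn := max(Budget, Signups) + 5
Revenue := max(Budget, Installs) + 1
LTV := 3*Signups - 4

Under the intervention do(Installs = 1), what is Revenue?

The intervention breaks the incoming arrows to Installs: Installs := -3*Clicks + 2*Budget + 5 no longer applies, and Installs = 1.
Revenue = max(Budget, Installs) + 1  [with Budget=0, Installs=1]  = 2

2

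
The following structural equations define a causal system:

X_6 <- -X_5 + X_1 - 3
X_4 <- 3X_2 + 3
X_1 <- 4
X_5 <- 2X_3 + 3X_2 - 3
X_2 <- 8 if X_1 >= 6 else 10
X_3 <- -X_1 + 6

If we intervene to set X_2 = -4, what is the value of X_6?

Under do(X_2=-4), the mechanism X_2 <- 8 if X_1 >= 6 else 10 is discarded; X_2 is fixed at -4.
X_3 = -X_1 + 6  [with X_1=4]  = 2
X_5 = 2X_3 + 3X_2 - 3  [with X_3=2, X_2=-4]  = -11
X_6 = -X_5 + X_1 - 3  [with X_5=-11, X_1=4]  = 12

12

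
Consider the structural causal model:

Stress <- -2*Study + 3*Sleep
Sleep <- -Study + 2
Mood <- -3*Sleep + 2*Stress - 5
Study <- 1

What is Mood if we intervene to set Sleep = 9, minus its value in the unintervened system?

Under do(Sleep=9), the mechanism Sleep <- -Study + 2 is discarded; Sleep is fixed at 9.
Stress = -2*Study + 3*Sleep  [with Study=1, Sleep=9]  = 25
Mood = -3*Sleep + 2*Stress - 5  [with Sleep=9, Stress=25]  = 18
Without intervention: Sleep = -Study + 2  [with Study=1]  = 1; Stress = -2*Study + 3*Sleep  [with Study=1, Sleep=1]  = 1; Mood = -3*Sleep + 2*Stress - 5  [with Sleep=1, Stress=1]  = -6.
Change = 18 − (-6) = 24.

24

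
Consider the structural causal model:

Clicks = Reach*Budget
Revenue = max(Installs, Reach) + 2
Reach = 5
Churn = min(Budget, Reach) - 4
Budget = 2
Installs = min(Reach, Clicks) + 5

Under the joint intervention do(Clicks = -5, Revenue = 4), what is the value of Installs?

0

Setting Clicks = -5, Revenue = 4 by intervention discards those variables' equations.
Installs = min(Reach, Clicks) + 5  [with Reach=5, Clicks=-5]  = 0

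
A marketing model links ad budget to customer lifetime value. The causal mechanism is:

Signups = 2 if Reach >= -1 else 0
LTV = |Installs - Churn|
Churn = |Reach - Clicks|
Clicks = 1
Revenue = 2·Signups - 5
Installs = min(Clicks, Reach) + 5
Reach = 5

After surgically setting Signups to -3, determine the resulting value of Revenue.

-11

Under do(Signups=-3), the mechanism Signups = 2 if Reach >= -1 else 0 is discarded; Signups is fixed at -3.
Revenue = 2·Signups - 5  [with Signups=-3]  = -11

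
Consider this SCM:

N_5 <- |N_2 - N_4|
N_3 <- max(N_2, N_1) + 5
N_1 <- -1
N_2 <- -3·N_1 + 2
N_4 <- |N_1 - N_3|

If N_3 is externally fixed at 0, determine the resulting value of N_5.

4

do(N_3=0) replaces the equation N_3 <- max(N_2, N_1) + 5 with the constant N_3 = 0.
N_2 = -3·N_1 + 2  [with N_1=-1]  = 5
N_4 = |N_1 - N_3|  [with N_1=-1, N_3=0]  = 1
N_5 = |N_2 - N_4|  [with N_2=5, N_4=1]  = 4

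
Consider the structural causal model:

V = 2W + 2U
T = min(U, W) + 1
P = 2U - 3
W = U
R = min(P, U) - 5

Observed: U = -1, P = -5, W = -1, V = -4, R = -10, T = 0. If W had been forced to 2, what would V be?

2

The intervention breaks the incoming arrows to W: W = U no longer applies, and W = 2.
V = 2W + 2U  [with W=2, U=-1]  = 2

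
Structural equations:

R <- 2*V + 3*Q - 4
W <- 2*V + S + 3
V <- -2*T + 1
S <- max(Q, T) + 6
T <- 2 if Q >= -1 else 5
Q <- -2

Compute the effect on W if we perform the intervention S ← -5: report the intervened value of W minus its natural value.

-16

The intervention breaks the incoming arrows to S: S <- max(Q, T) + 6 no longer applies, and S = -5.
T = 2 if Q >= -1 else 5  [with Q=-2]  = 5
V = -2*T + 1  [with T=5]  = -9
W = 2*V + S + 3  [with V=-9, S=-5]  = -20
Without intervention: T = 2 if Q >= -1 else 5  [with Q=-2]  = 5; S = max(Q, T) + 6  [with Q=-2, T=5]  = 11; V = -2*T + 1  [with T=5]  = -9; W = 2*V + S + 3  [with V=-9, S=11]  = -4.
Change = -20 − (-4) = -16.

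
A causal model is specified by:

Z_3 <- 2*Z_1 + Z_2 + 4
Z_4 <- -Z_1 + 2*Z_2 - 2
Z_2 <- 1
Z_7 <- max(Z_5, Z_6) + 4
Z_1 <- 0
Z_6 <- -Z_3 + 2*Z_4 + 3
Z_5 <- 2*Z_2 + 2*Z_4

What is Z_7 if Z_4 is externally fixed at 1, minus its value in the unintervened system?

The intervention breaks the incoming arrows to Z_4: Z_4 <- -Z_1 + 2*Z_2 - 2 no longer applies, and Z_4 = 1.
Z_3 = 2*Z_1 + Z_2 + 4  [with Z_1=0, Z_2=1]  = 5
Z_5 = 2*Z_2 + 2*Z_4  [with Z_2=1, Z_4=1]  = 4
Z_6 = -Z_3 + 2*Z_4 + 3  [with Z_3=5, Z_4=1]  = 0
Z_7 = max(Z_5, Z_6) + 4  [with Z_5=4, Z_6=0]  = 8
Without intervention: Z_3 = 2*Z_1 + Z_2 + 4  [with Z_1=0, Z_2=1]  = 5; Z_4 = -Z_1 + 2*Z_2 - 2  [with Z_1=0, Z_2=1]  = 0; Z_5 = 2*Z_2 + 2*Z_4  [with Z_2=1, Z_4=0]  = 2; Z_6 = -Z_3 + 2*Z_4 + 3  [with Z_3=5, Z_4=0]  = -2; Z_7 = max(Z_5, Z_6) + 4  [with Z_5=2, Z_6=-2]  = 6.
Change = 8 − 6 = 2.

2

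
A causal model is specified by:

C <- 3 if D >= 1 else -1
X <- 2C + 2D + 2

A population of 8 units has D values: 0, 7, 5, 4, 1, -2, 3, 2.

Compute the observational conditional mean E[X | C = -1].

Observing C=-1 restricts to units where C's equation naturally yields -1: D ∈ {0, -2}. In that subpopulation X = 0, -4, mean -2.

-2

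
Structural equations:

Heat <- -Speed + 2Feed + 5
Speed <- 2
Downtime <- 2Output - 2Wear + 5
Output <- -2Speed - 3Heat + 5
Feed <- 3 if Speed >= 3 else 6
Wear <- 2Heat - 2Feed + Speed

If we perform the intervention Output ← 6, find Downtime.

-23

The intervention breaks the incoming arrows to Output: Output <- -2Speed - 3Heat + 5 no longer applies, and Output = 6.
Feed = 3 if Speed >= 3 else 6  [with Speed=2]  = 6
Heat = -Speed + 2Feed + 5  [with Speed=2, Feed=6]  = 15
Wear = 2Heat - 2Feed + Speed  [with Heat=15, Feed=6, Speed=2]  = 20
Downtime = 2Output - 2Wear + 5  [with Output=6, Wear=20]  = -23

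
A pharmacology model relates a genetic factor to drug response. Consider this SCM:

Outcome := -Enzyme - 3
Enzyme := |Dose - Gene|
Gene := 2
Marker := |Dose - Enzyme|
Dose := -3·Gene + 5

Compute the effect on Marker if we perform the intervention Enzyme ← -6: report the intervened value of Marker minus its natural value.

The intervention breaks the incoming arrows to Enzyme: Enzyme := |Dose - Gene| no longer applies, and Enzyme = -6.
Dose = -3·Gene + 5  [with Gene=2]  = -1
Marker = |Dose - Enzyme|  [with Dose=-1, Enzyme=-6]  = 5
Without intervention: Dose = -3·Gene + 5  [with Gene=2]  = -1; Enzyme = |Dose - Gene|  [with Dose=-1, Gene=2]  = 3; Marker = |Dose - Enzyme|  [with Dose=-1, Enzyme=3]  = 4.
Change = 5 − 4 = 1.

1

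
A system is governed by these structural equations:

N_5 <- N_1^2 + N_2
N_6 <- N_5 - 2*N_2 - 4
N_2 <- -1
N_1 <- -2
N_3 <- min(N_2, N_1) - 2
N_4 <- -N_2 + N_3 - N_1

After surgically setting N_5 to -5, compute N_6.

-7

The intervention breaks the incoming arrows to N_5: N_5 <- N_1^2 + N_2 no longer applies, and N_5 = -5.
N_6 = N_5 - 2*N_2 - 4  [with N_5=-5, N_2=-1]  = -7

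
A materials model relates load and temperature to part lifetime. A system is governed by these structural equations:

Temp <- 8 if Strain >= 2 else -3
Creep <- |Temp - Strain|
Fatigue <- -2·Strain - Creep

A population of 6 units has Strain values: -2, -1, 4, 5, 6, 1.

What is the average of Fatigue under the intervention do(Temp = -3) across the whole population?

-9.5

The intervention sets Temp=-3 in all 6 units regardless of Strain. Recomputing Fatigue per unit gives 3, 0, -15, -18, -21, -6; average -9.5.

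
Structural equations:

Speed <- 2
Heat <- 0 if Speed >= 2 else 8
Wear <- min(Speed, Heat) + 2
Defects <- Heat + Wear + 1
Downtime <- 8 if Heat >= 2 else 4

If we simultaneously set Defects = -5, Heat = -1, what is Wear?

1

Setting Defects = -5, Heat = -1 by intervention discards those variables' equations.
Wear = min(Speed, Heat) + 2  [with Speed=2, Heat=-1]  = 1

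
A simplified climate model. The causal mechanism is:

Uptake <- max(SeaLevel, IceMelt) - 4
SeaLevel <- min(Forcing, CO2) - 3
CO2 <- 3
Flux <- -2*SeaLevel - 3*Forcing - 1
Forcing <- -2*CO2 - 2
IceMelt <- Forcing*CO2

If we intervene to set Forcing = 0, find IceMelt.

The intervention breaks the incoming arrows to Forcing: Forcing <- -2*CO2 - 2 no longer applies, and Forcing = 0.
IceMelt = Forcing*CO2  [with Forcing=0, CO2=3]  = 0

0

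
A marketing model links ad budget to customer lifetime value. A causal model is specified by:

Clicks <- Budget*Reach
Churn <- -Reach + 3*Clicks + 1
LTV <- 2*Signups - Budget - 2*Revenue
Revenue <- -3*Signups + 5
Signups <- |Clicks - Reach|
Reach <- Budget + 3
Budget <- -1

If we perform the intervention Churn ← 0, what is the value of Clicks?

-2

do(Churn=0) replaces the equation Churn <- -Reach + 3*Clicks + 1 with the constant Churn = 0.
Clicks is not downstream of the intervention, so its value is determined by the original equations.
Reach = Budget + 3  [with Budget=-1]  = 2
Clicks = Budget*Reach  [with Budget=-1, Reach=2]  = -2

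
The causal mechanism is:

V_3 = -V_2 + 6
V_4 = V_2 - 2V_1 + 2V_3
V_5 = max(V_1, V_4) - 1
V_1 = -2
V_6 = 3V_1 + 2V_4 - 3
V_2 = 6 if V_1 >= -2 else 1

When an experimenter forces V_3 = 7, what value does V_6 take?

39

The intervention breaks the incoming arrows to V_3: V_3 = -V_2 + 6 no longer applies, and V_3 = 7.
V_2 = 6 if V_1 >= -2 else 1  [with V_1=-2]  = 6
V_4 = V_2 - 2V_1 + 2V_3  [with V_2=6, V_1=-2, V_3=7]  = 24
V_6 = 3V_1 + 2V_4 - 3  [with V_1=-2, V_4=24]  = 39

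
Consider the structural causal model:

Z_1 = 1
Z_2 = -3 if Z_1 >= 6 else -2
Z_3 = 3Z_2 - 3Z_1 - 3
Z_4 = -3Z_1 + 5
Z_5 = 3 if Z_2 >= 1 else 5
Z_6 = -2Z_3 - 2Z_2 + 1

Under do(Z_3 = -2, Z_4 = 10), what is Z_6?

9

Setting Z_3 = -2, Z_4 = 10 by intervention discards those variables' equations.
Z_2 = -3 if Z_1 >= 6 else -2  [with Z_1=1]  = -2
Z_6 = -2Z_3 - 2Z_2 + 1  [with Z_3=-2, Z_2=-2]  = 9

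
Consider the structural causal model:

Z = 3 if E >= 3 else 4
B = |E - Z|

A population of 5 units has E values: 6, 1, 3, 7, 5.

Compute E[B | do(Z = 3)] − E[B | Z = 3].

-0.05

Every unit gets Z=3 under the intervention. B values become 3, 2, 0, 4, 2; E[B|do(Z=3)] = 2.2.
E[B|Z=3] averages over only the 4 units with Z=3 (E = 6, 3, 7, 5): B = 3, 0, 4, 2, mean 2.25.
Difference = 2.2 − 2.25 = -0.05.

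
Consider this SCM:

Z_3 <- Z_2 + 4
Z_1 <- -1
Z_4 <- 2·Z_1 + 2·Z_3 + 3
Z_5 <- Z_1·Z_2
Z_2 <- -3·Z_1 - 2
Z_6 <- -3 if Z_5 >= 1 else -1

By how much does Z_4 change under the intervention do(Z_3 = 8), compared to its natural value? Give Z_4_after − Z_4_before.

The intervention breaks the incoming arrows to Z_3: Z_3 <- Z_2 + 4 no longer applies, and Z_3 = 8.
Z_4 = 2·Z_1 + 2·Z_3 + 3  [with Z_1=-1, Z_3=8]  = 17
Without intervention: Z_2 = -3·Z_1 - 2  [with Z_1=-1]  = 1; Z_3 = Z_2 + 4  [with Z_2=1]  = 5; Z_4 = 2·Z_1 + 2·Z_3 + 3  [with Z_1=-1, Z_3=5]  = 11.
Change = 17 − 11 = 6.

6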